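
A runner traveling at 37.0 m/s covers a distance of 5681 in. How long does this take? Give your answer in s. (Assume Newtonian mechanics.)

d = 5681 in × 0.0254 = 144.297 m
t = d / v = 144.297 / 37.0 = 3.9 s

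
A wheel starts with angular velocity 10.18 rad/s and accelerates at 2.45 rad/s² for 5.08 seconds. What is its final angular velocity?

ω = ω₀ + αt = 10.18 + 2.45 × 5.08 = 22.63 rad/s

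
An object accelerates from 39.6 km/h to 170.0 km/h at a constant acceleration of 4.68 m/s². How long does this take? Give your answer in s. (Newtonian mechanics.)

v₀ = 39.6 km/h × 0.2777777777777778 = 11.0 m/s
v = 170.0 km/h × 0.2777777777777778 = 47.2222 m/s
t = (v - v₀) / a = (47.2222 - 11.0) / 4.68 = 7.74 s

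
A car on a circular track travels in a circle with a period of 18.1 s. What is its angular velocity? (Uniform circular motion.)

ω = 2π/T = 2π/18.1 = 0.3471 rad/s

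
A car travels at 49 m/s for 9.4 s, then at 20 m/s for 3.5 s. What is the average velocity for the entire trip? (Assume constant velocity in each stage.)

d₁ = v₁t₁ = 49 × 9.4 = 460.6 m
d₂ = v₂t₂ = 20 × 3.5 = 70.0 m
d_total = 530.6 m, t_total = 12.9 s
v_avg = d_total/t_total = 530.6/12.9 = 41.13 m/s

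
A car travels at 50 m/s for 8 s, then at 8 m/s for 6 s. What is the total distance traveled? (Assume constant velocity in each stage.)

d₁ = v₁t₁ = 50 × 8 = 400 m
d₂ = v₂t₂ = 8 × 6 = 48 m
d_total = 400 + 48 = 448 m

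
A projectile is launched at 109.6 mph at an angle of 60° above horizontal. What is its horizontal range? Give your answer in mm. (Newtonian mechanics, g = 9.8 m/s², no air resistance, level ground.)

v₀ = 109.6 mph × 0.44704 = 48.9956 m/s
R = v₀² × sin(2θ) / g = 48.9956² × sin(2 × 60°) / 9.8 = 2400.57 × 0.866025 / 9.8 = 212.138 m
R = 212.138 m / 0.001 = 212100 mm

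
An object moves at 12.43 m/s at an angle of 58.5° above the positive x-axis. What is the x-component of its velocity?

vₓ = v cos(θ) = 12.43 × cos(58.5°) = 6.49 m/s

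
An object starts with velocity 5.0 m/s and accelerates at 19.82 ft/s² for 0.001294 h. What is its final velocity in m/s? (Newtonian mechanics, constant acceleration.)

a = 19.82 ft/s² × 0.3048 = 6.04114 m/s²
t = 0.001294 h × 3600.0 = 4.6584 s
v = v₀ + a × t = 5.0 + 6.04114 × 4.6584 = 33.14 m/s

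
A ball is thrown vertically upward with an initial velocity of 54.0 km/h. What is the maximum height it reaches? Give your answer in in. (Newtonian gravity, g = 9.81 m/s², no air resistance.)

v₀ = 54.0 km/h × 0.2777777777777778 = 15.0 m/s
h_max = v₀² / (2g) = 15.0² / (2 × 9.81) = 225.0 / 19.62 = 11.4679 m
h_max = 11.4679 m / 0.0254 = 451.5 in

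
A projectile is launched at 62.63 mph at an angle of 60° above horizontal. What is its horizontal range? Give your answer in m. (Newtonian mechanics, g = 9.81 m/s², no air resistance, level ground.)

v₀ = 62.63 mph × 0.44704 = 27.9981 m/s
R = v₀² × sin(2θ) / g = 27.9981² × sin(2 × 60°) / 9.81 = 783.894 × 0.866025 / 9.81 = 69.2 m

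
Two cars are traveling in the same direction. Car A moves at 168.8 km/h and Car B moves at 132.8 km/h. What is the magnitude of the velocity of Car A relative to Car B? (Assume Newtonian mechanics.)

v_rel = |v_A - v_B| = |168.8 - 132.8| = 36.0 km/h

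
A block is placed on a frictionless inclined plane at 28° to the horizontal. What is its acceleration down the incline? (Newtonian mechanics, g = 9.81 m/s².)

a = g sin(θ) = 9.81 × sin(28°) = 9.81 × 0.4695 = 4.61 m/s²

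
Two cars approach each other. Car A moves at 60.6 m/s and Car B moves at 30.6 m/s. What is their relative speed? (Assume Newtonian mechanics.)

v_rel = v_A + v_B = 60.6 + 30.6 = 91.2 m/s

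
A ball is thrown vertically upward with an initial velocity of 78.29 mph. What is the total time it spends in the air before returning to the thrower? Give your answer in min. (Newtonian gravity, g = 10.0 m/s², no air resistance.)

v₀ = 78.29 mph × 0.44704 = 34.9988 m/s
t_total = 2 × v₀ / g = 2 × 34.9988 / 10.0 = 6.99976 s
t_total = 6.99976 s / 60.0 = 0.1167 min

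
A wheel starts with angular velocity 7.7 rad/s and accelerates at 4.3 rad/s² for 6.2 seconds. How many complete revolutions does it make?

θ = ω₀t + ½αt² = 7.7×6.2 + ½×4.3×6.2² = 130.386 rad
Total revolutions = θ/(2π) = 130.386/(2π) = 20.75
Complete revolutions = ⌊20.75⌋ = 20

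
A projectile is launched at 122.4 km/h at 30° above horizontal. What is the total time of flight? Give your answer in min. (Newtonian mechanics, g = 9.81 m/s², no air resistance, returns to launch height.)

v₀ = 122.4 km/h × 0.2777777777777778 = 34.0 m/s
T = 2 × v₀ × sin(θ) / g = 2 × 34.0 × sin(30°) / 9.81 = 2 × 34.0 × 0.5 / 9.81 = 3.46585 s
T = 3.46585 s / 60.0 = 0.05776 min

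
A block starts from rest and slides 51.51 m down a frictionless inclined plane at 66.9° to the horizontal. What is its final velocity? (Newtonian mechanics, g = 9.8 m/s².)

a = g sin(θ) = 9.8 × sin(66.9°) = 9.0143 m/s²
v = √(2ad) = √(2 × 9.0143 × 51.51) = 30.47 m/s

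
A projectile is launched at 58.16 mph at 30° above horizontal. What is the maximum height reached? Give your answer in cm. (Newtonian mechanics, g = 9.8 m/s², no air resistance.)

v₀ = 58.16 mph × 0.44704 = 25.9998 m/s
H = v₀² × sin²(θ) / (2g) = 25.9998² × sin(30°)² / (2 × 9.8) = 675.99 × 0.25 / 19.6 = 8.62232 m
H = 8.62232 m / 0.01 = 862.2 cm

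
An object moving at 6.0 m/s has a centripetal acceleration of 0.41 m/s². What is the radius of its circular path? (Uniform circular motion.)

r = v²/a_c = 6.0²/0.41 = 87.8 m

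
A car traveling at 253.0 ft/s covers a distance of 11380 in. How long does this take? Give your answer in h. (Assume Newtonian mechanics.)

d = 11380 in × 0.0254 = 289.052 m
v = 253.0 ft/s × 0.3048 = 77.1144 m/s
t = d / v = 289.052 / 77.1144 = 3.74835 s
t = 3.74835 s / 3600.0 = 0.001041 h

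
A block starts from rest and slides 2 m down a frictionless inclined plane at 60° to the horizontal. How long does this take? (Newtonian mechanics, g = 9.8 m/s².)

a = g sin(θ) = 9.8 × sin(60°) = 8.487 m/s²
t = √(2d/a) = √(2 × 2 / 8.487) = 0.69 s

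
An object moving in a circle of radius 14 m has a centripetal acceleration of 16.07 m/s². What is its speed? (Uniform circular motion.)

v = √(a_c × r) = √(16.07 × 14) = 15.0 m/s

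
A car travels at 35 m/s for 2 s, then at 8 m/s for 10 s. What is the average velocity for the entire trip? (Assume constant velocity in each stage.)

d₁ = v₁t₁ = 35 × 2 = 70 m
d₂ = v₂t₂ = 8 × 10 = 80 m
d_total = 150 m, t_total = 12 s
v_avg = d_total/t_total = 150/12 = 12.5 m/s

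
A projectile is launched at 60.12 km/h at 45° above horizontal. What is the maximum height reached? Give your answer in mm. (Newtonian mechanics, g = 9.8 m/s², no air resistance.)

v₀ = 60.12 km/h × 0.2777777777777778 = 16.7 m/s
H = v₀² × sin²(θ) / (2g) = 16.7² × sin(45°)² / (2 × 9.8) = 278.89 × 0.5 / 19.6 = 7.11454 m
H = 7.11454 m / 0.001 = 7115 mm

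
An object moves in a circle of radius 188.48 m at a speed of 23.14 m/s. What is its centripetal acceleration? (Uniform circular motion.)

a_c = v²/r = 23.14²/188.48 = 535.4596/188.48 = 2.84 m/s²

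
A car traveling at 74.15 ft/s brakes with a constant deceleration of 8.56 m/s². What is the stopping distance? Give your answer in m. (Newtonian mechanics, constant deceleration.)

v₀ = 74.15 ft/s × 0.3048 = 22.6009 m/s
d = v₀² / (2a) = 22.6009² / (2 × 8.56) = 510.801 / 17.12 = 29.84 m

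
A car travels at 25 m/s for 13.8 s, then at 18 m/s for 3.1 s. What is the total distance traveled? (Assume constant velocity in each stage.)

d₁ = v₁t₁ = 25 × 13.8 = 345.0 m
d₂ = v₂t₂ = 18 × 3.1 = 55.8 m
d_total = 345.0 + 55.8 = 400.8 m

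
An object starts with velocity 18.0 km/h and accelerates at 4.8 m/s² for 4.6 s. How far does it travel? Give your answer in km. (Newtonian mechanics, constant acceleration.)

v₀ = 18.0 km/h × 0.2777777777777778 = 5.0 m/s
d = v₀ × t + ½ × a × t² = 5.0 × 4.6 + 0.5 × 4.8 × 4.6² = 73.784 m
d = 73.784 m / 1000.0 = 0.07378 km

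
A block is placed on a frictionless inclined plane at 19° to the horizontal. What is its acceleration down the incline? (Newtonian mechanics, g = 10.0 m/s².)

a = g sin(θ) = 10.0 × sin(19°) = 10.0 × 0.3256 = 3.26 m/s²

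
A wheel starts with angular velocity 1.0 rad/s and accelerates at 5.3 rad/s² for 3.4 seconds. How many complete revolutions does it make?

θ = ω₀t + ½αt² = 1.0×3.4 + ½×5.3×3.4² = 34.034 rad
Total revolutions = θ/(2π) = 34.034/(2π) = 5.42
Complete revolutions = ⌊5.42⌋ = 5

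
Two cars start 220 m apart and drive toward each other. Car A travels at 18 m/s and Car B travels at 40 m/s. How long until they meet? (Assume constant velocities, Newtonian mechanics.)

Combined speed: v_combined = 18 + 40 = 58 m/s
Time to meet: t = d/v_combined = 220/58 = 3.79 s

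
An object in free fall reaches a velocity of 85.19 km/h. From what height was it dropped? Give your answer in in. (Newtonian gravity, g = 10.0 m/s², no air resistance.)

v = 85.19 km/h × 0.2777777777777778 = 23.6639 m/s
h = v² / (2g) = 23.6639² / (2 × 10.0) = 27.999 m
h = 27.999 m / 0.0254 = 1102 in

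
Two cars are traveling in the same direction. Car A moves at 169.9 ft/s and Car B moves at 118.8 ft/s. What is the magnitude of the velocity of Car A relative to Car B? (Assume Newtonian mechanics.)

v_rel = |v_A - v_B| = |169.9 - 118.8| = 51.1 ft/s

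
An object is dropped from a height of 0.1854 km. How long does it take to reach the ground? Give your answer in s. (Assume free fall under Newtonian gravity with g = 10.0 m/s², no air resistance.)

h = 0.1854 km × 1000.0 = 185.4 m
t = √(2h/g) = √(2 × 185.4 / 10.0) = 6.089 s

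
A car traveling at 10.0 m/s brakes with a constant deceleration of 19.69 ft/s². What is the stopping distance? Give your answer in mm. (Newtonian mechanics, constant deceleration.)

a = 19.69 ft/s² × 0.3048 = 6.00151 m/s²
d = v₀² / (2a) = 10.0² / (2 × 6.00151) = 100.0 / 12.003 = 8.33125 m
d = 8.33125 m / 0.001 = 8331 mm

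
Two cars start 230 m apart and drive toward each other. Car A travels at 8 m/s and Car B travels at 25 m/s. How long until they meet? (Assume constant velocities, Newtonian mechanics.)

Combined speed: v_combined = 8 + 25 = 33 m/s
Time to meet: t = d/v_combined = 230/33 = 6.97 s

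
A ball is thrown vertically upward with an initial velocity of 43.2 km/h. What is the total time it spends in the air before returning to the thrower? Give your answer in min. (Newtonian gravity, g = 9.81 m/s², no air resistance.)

v₀ = 43.2 km/h × 0.2777777777777778 = 12.0 m/s
t_total = 2 × v₀ / g = 2 × 12.0 / 9.81 = 2.44648 s
t_total = 2.44648 s / 60.0 = 0.04077 min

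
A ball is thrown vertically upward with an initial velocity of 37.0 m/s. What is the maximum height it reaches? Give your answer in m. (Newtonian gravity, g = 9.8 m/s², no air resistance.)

h_max = v₀² / (2g) = 37.0² / (2 × 9.8) = 1369.0 / 19.6 = 69.85 m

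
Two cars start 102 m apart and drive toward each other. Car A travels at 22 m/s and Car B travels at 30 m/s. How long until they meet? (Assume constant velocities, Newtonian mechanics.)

Combined speed: v_combined = 22 + 30 = 52 m/s
Time to meet: t = d/v_combined = 102/52 = 1.96 s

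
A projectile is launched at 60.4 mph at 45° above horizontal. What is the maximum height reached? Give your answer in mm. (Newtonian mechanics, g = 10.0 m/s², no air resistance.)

v₀ = 60.4 mph × 0.44704 = 27.0012 m/s
H = v₀² × sin²(θ) / (2g) = 27.0012² × sin(45°)² / (2 × 10.0) = 729.065 × 0.5 / 20.0 = 18.2266 m
H = 18.2266 m / 0.001 = 18230 mm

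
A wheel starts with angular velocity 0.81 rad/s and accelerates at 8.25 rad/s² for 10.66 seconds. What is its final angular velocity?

ω = ω₀ + αt = 0.81 + 8.25 × 10.66 = 88.76 rad/s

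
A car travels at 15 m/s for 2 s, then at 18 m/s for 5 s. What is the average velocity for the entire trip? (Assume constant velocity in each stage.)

d₁ = v₁t₁ = 15 × 2 = 30 m
d₂ = v₂t₂ = 18 × 5 = 90 m
d_total = 120 m, t_total = 7 s
v_avg = d_total/t_total = 120/7 = 17.14 m/s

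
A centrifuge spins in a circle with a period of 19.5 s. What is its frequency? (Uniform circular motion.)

f = 1/T = 1/19.5 = 0.0513 Hz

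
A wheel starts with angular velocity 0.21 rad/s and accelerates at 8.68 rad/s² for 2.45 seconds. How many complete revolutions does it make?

θ = ω₀t + ½αt² = 0.21×2.45 + ½×8.68×2.45² = 26.56535 rad
Total revolutions = θ/(2π) = 26.56535/(2π) = 4.23
Complete revolutions = ⌊4.23⌋ = 4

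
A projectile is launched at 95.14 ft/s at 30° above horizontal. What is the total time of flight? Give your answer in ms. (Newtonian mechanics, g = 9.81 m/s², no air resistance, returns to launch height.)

v₀ = 95.14 ft/s × 0.3048 = 28.9987 m/s
T = 2 × v₀ × sin(θ) / g = 2 × 28.9987 × sin(30°) / 9.81 = 2 × 28.9987 × 0.5 / 9.81 = 2.95603 s
T = 2.95603 s / 0.001 = 2956 ms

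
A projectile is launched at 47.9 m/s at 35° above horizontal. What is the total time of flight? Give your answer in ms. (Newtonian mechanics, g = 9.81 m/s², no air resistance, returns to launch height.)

T = 2 × v₀ × sin(θ) / g = 2 × 47.9 × sin(35°) / 9.81 = 2 × 47.9 × 0.573576 / 9.81 = 5.60128 s
T = 5.60128 s / 0.001 = 5601 ms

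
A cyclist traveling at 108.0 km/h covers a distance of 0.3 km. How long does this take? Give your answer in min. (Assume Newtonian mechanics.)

d = 0.3 km × 1000.0 = 300.0 m
v = 108.0 km/h × 0.2777777777777778 = 30.0 m/s
t = d / v = 300.0 / 30.0 = 10.0 s
t = 10.0 s / 60.0 = 0.1667 min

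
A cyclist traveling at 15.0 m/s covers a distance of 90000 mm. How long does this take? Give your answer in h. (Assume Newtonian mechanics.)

d = 90000 mm × 0.001 = 90.0 m
t = d / v = 90.0 / 15.0 = 6.0 s
t = 6.0 s / 3600.0 = 0.001667 h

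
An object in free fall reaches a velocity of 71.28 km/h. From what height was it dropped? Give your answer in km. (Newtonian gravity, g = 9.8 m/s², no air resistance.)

v = 71.28 km/h × 0.2777777777777778 = 19.8 m/s
h = v² / (2g) = 19.8² / (2 × 9.8) = 20.002 m
h = 20.002 m / 1000.0 = 0.02 km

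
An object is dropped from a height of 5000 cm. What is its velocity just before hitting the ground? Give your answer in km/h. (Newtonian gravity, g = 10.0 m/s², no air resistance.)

h = 5000 cm × 0.01 = 50.0 m
v = √(2gh) = √(2 × 10.0 × 50.0) = 31.6228 m/s
v = 31.6228 m/s / 0.2777777777777778 = 113.8 km/h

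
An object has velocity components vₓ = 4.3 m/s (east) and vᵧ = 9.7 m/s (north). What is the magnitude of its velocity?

|v| = √(vₓ² + vᵧ²) = √(4.3² + 9.7²) = √(112.58) = 10.61 m/s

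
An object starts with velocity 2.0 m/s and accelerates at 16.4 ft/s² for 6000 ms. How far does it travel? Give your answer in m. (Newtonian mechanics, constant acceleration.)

a = 16.4 ft/s² × 0.3048 = 4.99872 m/s²
t = 6000 ms × 0.001 = 6.0 s
d = v₀ × t + ½ × a × t² = 2.0 × 6.0 + 0.5 × 4.99872 × 6.0² = 102.0 m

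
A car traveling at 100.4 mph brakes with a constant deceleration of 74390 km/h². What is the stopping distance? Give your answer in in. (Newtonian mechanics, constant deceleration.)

v₀ = 100.4 mph × 0.44704 = 44.8828 m/s
a = 74390 km/h² × 7.716049382716049e-05 = 5.73997 m/s²
d = v₀² / (2a) = 44.8828² / (2 × 5.73997) = 2014.47 / 11.4799 = 175.478 m
d = 175.478 m / 0.0254 = 6909 in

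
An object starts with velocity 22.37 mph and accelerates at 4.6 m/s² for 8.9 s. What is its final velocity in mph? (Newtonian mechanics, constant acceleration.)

v₀ = 22.37 mph × 0.44704 = 10.0003 m/s
v = v₀ + a × t = 10.0003 + 4.6 × 8.9 = 50.9403 m/s
v = 50.9403 m/s / 0.44704 = 114.0 mph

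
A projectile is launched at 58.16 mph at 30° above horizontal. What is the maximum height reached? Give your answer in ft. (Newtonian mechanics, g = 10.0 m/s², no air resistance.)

v₀ = 58.16 mph × 0.44704 = 25.9998 m/s
H = v₀² × sin²(θ) / (2g) = 25.9998² × sin(30°)² / (2 × 10.0) = 675.99 × 0.25 / 20.0 = 8.44988 m
H = 8.44988 m / 0.3048 = 27.72 ft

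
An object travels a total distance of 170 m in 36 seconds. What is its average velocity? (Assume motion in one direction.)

v_avg = Δd / Δt = 170 / 36 = 4.72 m/s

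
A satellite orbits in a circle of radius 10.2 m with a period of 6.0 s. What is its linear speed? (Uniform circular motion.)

v = 2πr/T = 2π×10.2/6.0 = 10.68 m/s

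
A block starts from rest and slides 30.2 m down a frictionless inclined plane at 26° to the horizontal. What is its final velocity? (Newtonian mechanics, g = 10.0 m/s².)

a = g sin(θ) = 10.0 × sin(26°) = 4.3837 m/s²
v = √(2ad) = √(2 × 4.3837 × 30.2) = 16.27 m/s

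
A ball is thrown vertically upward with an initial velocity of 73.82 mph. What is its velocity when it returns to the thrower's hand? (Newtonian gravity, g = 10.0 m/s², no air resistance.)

By conservation of energy (no air resistance), the ball returns to the throw height with the same speed as launch, but directed downward.
|v_ground| = v₀ = 73.82 mph
v_ground = 73.82 mph (downward)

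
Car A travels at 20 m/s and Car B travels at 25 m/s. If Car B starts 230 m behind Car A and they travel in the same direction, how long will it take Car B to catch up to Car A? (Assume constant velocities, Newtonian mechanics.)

Relative speed: v_rel = 25 - 20 = 5 m/s
Time to catch: t = d₀/v_rel = 230/5 = 46.0 s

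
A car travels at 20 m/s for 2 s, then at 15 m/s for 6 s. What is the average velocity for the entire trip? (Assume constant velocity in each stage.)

d₁ = v₁t₁ = 20 × 2 = 40 m
d₂ = v₂t₂ = 15 × 6 = 90 m
d_total = 130 m, t_total = 8 s
v_avg = d_total/t_total = 130/8 = 16.25 m/s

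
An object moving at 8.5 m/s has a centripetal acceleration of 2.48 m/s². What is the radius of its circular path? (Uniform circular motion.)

r = v²/a_c = 8.5²/2.48 = 29.13 m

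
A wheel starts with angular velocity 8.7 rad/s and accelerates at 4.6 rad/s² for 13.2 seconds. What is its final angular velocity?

ω = ω₀ + αt = 8.7 + 4.6 × 13.2 = 69.42 rad/s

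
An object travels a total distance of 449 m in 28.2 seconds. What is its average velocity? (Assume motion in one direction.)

v_avg = Δd / Δt = 449 / 28.2 = 15.92 m/s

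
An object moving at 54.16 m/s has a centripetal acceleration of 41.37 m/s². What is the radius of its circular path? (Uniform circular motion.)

r = v²/a_c = 54.16²/41.37 = 70.9 m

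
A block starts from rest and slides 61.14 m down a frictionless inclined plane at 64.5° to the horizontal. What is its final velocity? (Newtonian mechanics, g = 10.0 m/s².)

a = g sin(θ) = 10.0 × sin(64.5°) = 9.0259 m/s²
v = √(2ad) = √(2 × 9.0259 × 61.14) = 33.22 m/s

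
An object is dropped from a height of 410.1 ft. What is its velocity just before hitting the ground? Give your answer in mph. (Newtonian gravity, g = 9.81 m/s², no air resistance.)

h = 410.1 ft × 0.3048 = 124.998 m
v = √(2gh) = √(2 × 9.81 × 124.998) = 49.5223 m/s
v = 49.5223 m/s / 0.44704 = 110.8 mph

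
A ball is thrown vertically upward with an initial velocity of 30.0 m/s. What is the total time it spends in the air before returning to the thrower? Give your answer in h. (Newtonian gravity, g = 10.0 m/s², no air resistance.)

t_total = 2 × v₀ / g = 2 × 30.0 / 10.0 = 6.0 s
t_total = 6.0 s / 3600.0 = 0.001667 h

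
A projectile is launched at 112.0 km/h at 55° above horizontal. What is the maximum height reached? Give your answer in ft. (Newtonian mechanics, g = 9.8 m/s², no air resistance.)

v₀ = 112.0 km/h × 0.2777777777777778 = 31.1111 m/s
H = v₀² × sin²(θ) / (2g) = 31.1111² × sin(55°)² / (2 × 9.8) = 967.901 × 0.67101 / 19.6 = 33.1363 m
H = 33.1363 m / 0.3048 = 108.7 ft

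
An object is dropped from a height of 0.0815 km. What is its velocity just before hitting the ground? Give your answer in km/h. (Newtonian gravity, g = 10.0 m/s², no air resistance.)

h = 0.0815 km × 1000.0 = 81.5 m
v = √(2gh) = √(2 × 10.0 × 81.5) = 40.3733 m/s
v = 40.3733 m/s / 0.2777777777777778 = 145.3 km/h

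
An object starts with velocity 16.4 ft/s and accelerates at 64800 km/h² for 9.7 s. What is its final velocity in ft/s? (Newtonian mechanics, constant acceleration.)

v₀ = 16.4 ft/s × 0.3048 = 4.99872 m/s
a = 64800 km/h² × 7.716049382716049e-05 = 5.0 m/s²
v = v₀ + a × t = 4.99872 + 5.0 × 9.7 = 53.4987 m/s
v = 53.4987 m/s / 0.3048 = 175.5 ft/s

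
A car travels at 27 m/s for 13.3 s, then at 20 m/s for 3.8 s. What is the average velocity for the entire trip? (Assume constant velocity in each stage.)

d₁ = v₁t₁ = 27 × 13.3 = 359.1 m
d₂ = v₂t₂ = 20 × 3.8 = 76.0 m
d_total = 435.1 m, t_total = 17.1 s
v_avg = d_total/t_total = 435.1/17.1 = 25.44 m/s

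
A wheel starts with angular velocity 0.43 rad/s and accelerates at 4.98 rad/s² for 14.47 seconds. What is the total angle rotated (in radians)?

θ = ω₀t + ½αt² = 0.43×14.47 + ½×4.98×14.47² = 527.58 rad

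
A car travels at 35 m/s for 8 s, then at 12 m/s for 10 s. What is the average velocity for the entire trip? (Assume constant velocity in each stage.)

d₁ = v₁t₁ = 35 × 8 = 280 m
d₂ = v₂t₂ = 12 × 10 = 120 m
d_total = 400 m, t_total = 18 s
v_avg = d_total/t_total = 400/18 = 22.22 m/s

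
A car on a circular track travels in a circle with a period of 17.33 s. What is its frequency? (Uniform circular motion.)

f = 1/T = 1/17.33 = 0.0577 Hz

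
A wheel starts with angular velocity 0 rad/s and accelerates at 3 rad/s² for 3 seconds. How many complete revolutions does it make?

θ = ω₀t + ½αt² = 0×3 + ½×3×3² = 13.5 rad
Total revolutions = θ/(2π) = 13.5/(2π) = 2.15
Complete revolutions = ⌊2.15⌋ = 2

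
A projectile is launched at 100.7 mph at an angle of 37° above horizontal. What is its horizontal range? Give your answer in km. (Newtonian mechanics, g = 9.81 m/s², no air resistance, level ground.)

v₀ = 100.7 mph × 0.44704 = 45.0169 m/s
R = v₀² × sin(2θ) / g = 45.0169² × sin(2 × 37°) / 9.81 = 2026.52 × 0.961262 / 9.81 = 198.575 m
R = 198.575 m / 1000.0 = 0.1986 km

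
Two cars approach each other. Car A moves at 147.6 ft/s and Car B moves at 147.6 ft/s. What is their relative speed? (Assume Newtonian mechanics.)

v_rel = v_A + v_B = 147.6 + 147.6 = 295.2 ft/s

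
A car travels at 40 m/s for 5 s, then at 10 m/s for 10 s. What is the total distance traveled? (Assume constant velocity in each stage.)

d₁ = v₁t₁ = 40 × 5 = 200 m
d₂ = v₂t₂ = 10 × 10 = 100 m
d_total = 200 + 100 = 300 m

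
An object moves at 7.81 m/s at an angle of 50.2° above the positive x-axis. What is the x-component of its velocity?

vₓ = v cos(θ) = 7.81 × cos(50.2°) = 5.0 m/s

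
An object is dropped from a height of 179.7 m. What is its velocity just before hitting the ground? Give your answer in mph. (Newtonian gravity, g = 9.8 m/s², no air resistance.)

v = √(2gh) = √(2 × 9.8 × 179.7) = 59.3475 m/s
v = 59.3475 m/s / 0.44704 = 132.8 mph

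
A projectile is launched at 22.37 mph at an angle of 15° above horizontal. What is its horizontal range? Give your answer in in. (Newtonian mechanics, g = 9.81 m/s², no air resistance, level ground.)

v₀ = 22.37 mph × 0.44704 = 10.0003 m/s
R = v₀² × sin(2θ) / g = 10.0003² × sin(2 × 15°) / 9.81 = 100.006 × 0.5 / 9.81 = 5.09715 m
R = 5.09715 m / 0.0254 = 200.7 in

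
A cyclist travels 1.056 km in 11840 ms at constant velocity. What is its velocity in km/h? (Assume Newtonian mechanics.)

d = 1.056 km × 1000.0 = 1056.0 m
t = 11840 ms × 0.001 = 11.84 s
v = d / t = 1056.0 / 11.84 = 89.1892 m/s
v = 89.1892 m/s / 0.2777777777777778 = 321.1 km/h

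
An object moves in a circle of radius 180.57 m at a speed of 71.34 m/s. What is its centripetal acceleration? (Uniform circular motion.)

a_c = v²/r = 71.34²/180.57 = 5089.3956/180.57 = 28.19 m/s²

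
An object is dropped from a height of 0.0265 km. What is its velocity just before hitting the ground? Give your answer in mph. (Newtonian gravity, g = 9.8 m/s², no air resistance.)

h = 0.0265 km × 1000.0 = 26.5 m
v = √(2gh) = √(2 × 9.8 × 26.5) = 22.7903 m/s
v = 22.7903 m/s / 0.44704 = 50.98 mph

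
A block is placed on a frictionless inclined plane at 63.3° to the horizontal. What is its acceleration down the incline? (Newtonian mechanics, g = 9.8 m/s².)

a = g sin(θ) = 9.8 × sin(63.3°) = 9.8 × 0.8934 = 8.76 m/s²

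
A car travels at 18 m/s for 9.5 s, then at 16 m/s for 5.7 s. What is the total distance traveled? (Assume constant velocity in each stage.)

d₁ = v₁t₁ = 18 × 9.5 = 171.0 m
d₂ = v₂t₂ = 16 × 5.7 = 91.2 m
d_total = 171.0 + 91.2 = 262.2 m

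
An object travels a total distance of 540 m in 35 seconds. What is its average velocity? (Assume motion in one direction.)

v_avg = Δd / Δt = 540 / 35 = 15.43 m/s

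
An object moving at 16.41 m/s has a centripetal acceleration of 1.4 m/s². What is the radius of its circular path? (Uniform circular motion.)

r = v²/a_c = 16.41²/1.4 = 192.35 m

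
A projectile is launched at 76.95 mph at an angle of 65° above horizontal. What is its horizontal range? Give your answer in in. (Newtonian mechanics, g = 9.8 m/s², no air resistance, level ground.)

v₀ = 76.95 mph × 0.44704 = 34.3997 m/s
R = v₀² × sin(2θ) / g = 34.3997² × sin(2 × 65°) / 9.8 = 1183.34 × 0.766044 / 9.8 = 92.499 m
R = 92.499 m / 0.0254 = 3642 in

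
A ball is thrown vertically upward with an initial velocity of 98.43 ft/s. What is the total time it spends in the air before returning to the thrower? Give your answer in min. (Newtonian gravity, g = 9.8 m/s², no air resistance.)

v₀ = 98.43 ft/s × 0.3048 = 30.0015 m/s
t_total = 2 × v₀ / g = 2 × 30.0015 / 9.8 = 6.12276 s
t_total = 6.12276 s / 60.0 = 0.102 min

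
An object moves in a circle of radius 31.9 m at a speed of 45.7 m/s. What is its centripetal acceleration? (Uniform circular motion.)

a_c = v²/r = 45.7²/31.9 = 2088.49/31.9 = 65.47 m/s²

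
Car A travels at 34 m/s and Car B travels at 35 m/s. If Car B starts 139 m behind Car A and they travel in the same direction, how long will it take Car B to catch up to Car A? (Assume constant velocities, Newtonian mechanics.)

Relative speed: v_rel = 35 - 34 = 1 m/s
Time to catch: t = d₀/v_rel = 139/1 = 139.0 s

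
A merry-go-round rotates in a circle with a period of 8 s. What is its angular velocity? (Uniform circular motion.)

ω = 2π/T = 2π/8 = 0.7854 rad/s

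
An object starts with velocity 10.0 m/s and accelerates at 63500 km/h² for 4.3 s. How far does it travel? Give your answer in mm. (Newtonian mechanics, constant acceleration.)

a = 63500 km/h² × 7.716049382716049e-05 = 4.89969 m/s²
d = v₀ × t + ½ × a × t² = 10.0 × 4.3 + 0.5 × 4.89969 × 4.3² = 88.2976 m
d = 88.2976 m / 0.001 = 88300 mm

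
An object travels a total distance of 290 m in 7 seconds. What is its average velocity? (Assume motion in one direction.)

v_avg = Δd / Δt = 290 / 7 = 41.43 m/s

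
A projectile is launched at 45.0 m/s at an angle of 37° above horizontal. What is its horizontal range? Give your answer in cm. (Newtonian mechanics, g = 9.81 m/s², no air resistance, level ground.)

R = v₀² × sin(2θ) / g = 45.0² × sin(2 × 37°) / 9.81 = 2025.0 × 0.961262 / 9.81 = 198.426 m
R = 198.426 m / 0.01 = 19840 cm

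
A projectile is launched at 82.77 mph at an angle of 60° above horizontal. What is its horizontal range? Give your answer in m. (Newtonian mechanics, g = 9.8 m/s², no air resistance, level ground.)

v₀ = 82.77 mph × 0.44704 = 37.0015 m/s
R = v₀² × sin(2θ) / g = 37.0015² × sin(2 × 60°) / 9.8 = 1369.11 × 0.866025 / 9.8 = 121.0 m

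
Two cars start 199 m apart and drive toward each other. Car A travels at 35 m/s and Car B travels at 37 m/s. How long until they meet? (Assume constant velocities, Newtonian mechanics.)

Combined speed: v_combined = 35 + 37 = 72 m/s
Time to meet: t = d/v_combined = 199/72 = 2.76 s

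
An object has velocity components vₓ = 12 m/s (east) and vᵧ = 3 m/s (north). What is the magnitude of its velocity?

|v| = √(vₓ² + vᵧ²) = √(12² + 3²) = √(153) = 12.37 m/s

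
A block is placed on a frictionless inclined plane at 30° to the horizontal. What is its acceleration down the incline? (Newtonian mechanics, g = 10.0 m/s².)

a = g sin(θ) = 10.0 × sin(30°) = 10.0 × 0.5 = 5.0 m/s²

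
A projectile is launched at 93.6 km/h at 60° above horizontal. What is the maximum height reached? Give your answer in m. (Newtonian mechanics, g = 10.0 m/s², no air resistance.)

v₀ = 93.6 km/h × 0.2777777777777778 = 26.0 m/s
H = v₀² × sin²(θ) / (2g) = 26.0² × sin(60°)² / (2 × 10.0) = 676.0 × 0.75 / 20.0 = 25.35 m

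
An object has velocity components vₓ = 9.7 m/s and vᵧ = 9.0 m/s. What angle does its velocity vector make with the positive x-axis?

θ = arctan(vᵧ/vₓ) = arctan(9.0/9.7) = 42.86°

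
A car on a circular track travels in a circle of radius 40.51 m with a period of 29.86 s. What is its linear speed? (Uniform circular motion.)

v = 2πr/T = 2π×40.51/29.86 = 8.52 m/s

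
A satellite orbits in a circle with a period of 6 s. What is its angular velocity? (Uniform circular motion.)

ω = 2π/T = 2π/6 = 1.0472 rad/s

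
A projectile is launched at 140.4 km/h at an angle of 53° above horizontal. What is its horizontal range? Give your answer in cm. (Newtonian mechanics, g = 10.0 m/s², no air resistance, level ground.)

v₀ = 140.4 km/h × 0.2777777777777778 = 39.0 m/s
R = v₀² × sin(2θ) / g = 39.0² × sin(2 × 53°) / 10.0 = 1521.0 × 0.961262 / 10.0 = 146.208 m
R = 146.208 m / 0.01 = 14620 cm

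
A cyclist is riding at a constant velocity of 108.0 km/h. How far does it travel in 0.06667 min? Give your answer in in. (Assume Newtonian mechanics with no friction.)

v = 108.0 km/h × 0.2777777777777778 = 30.0 m/s
t = 0.06667 min × 60.0 = 4.0002 s
d = v × t = 30.0 × 4.0002 = 120.006 m
d = 120.006 m / 0.0254 = 4725 in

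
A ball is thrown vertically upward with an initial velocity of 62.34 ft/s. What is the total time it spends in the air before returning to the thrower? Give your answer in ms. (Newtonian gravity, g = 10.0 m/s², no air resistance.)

v₀ = 62.34 ft/s × 0.3048 = 19.0012 m/s
t_total = 2 × v₀ / g = 2 × 19.0012 / 10.0 = 3.80024 s
t_total = 3.80024 s / 0.001 = 3800 ms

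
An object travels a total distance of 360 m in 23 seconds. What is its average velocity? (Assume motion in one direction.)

v_avg = Δd / Δt = 360 / 23 = 15.65 m/s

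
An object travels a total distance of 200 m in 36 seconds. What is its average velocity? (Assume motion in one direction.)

v_avg = Δd / Δt = 200 / 36 = 5.56 m/s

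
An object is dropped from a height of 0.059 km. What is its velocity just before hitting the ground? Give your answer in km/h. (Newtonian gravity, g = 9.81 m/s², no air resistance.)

h = 0.059 km × 1000.0 = 59.0 m
v = √(2gh) = √(2 × 9.81 × 59.0) = 34.0232 m/s
v = 34.0232 m/s / 0.2777777777777778 = 122.5 km/h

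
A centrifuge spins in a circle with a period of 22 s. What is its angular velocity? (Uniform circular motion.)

ω = 2π/T = 2π/22 = 0.2856 rad/s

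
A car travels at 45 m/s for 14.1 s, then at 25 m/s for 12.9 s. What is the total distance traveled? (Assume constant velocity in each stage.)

d₁ = v₁t₁ = 45 × 14.1 = 634.5 m
d₂ = v₂t₂ = 25 × 12.9 = 322.5 m
d_total = 634.5 + 322.5 = 957.0 m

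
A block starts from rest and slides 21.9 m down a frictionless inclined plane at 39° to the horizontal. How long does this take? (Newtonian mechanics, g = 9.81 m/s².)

a = g sin(θ) = 9.81 × sin(39°) = 6.1736 m/s²
t = √(2d/a) = √(2 × 21.9 / 6.1736) = 2.66 s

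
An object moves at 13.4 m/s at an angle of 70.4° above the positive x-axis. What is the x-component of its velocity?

vₓ = v cos(θ) = 13.4 × cos(70.4°) = 4.5 m/s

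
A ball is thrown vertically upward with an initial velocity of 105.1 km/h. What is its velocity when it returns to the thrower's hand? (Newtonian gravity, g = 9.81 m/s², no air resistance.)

By conservation of energy (no air resistance), the ball returns to the throw height with the same speed as launch, but directed downward.
|v_ground| = v₀ = 105.1 km/h
v_ground = 105.1 km/h (downward)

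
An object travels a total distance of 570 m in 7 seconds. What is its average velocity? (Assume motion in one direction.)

v_avg = Δd / Δt = 570 / 7 = 81.43 m/s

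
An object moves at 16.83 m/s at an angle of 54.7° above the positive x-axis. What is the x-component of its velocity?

vₓ = v cos(θ) = 16.83 × cos(54.7°) = 9.73 m/s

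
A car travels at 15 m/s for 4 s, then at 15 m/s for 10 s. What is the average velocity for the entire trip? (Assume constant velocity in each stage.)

d₁ = v₁t₁ = 15 × 4 = 60 m
d₂ = v₂t₂ = 15 × 10 = 150 m
d_total = 210 m, t_total = 14 s
v_avg = d_total/t_total = 210/14 = 15.0 m/s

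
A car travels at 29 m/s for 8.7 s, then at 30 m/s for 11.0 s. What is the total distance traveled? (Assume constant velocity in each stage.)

d₁ = v₁t₁ = 29 × 8.7 = 252.3 m
d₂ = v₂t₂ = 30 × 11.0 = 330.0 m
d_total = 252.3 + 330.0 = 582.3 m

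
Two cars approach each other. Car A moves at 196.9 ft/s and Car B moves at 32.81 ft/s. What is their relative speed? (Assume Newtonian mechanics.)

v_rel = v_A + v_B = 196.9 + 32.81 = 229.71 ft/s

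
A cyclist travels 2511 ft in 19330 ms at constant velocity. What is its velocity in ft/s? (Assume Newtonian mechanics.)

d = 2511 ft × 0.3048 = 765.353 m
t = 19330 ms × 0.001 = 19.33 s
v = d / t = 765.353 / 19.33 = 39.5941 m/s
v = 39.5941 m/s / 0.3048 = 129.9 ft/s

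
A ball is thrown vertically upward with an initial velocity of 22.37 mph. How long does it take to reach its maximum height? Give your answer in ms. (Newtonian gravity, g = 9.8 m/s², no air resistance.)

v₀ = 22.37 mph × 0.44704 = 10.0003 m/s
t_up = v₀ / g = 10.0003 / 9.8 = 1.02044 s
t_up = 1.02044 s / 0.001 = 1020 ms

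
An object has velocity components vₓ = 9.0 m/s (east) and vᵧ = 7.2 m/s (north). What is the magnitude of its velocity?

|v| = √(vₓ² + vᵧ²) = √(9.0² + 7.2²) = √(132.84) = 11.53 m/s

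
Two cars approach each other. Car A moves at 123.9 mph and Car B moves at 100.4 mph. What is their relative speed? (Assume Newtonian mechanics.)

v_rel = v_A + v_B = 123.9 + 100.4 = 224.3 mph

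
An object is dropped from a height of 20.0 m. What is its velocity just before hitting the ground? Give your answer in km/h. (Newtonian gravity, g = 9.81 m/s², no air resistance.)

v = √(2gh) = √(2 × 9.81 × 20.0) = 19.8091 m/s
v = 19.8091 m/s / 0.2777777777777778 = 71.31 km/h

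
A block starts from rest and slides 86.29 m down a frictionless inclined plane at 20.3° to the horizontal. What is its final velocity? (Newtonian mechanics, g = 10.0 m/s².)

a = g sin(θ) = 10.0 × sin(20.3°) = 3.4694 m/s²
v = √(2ad) = √(2 × 3.4694 × 86.29) = 24.47 m/s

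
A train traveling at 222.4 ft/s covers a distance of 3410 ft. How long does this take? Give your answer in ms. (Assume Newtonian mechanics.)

d = 3410 ft × 0.3048 = 1039.37 m
v = 222.4 ft/s × 0.3048 = 67.7875 m/s
t = d / v = 1039.37 / 67.7875 = 15.3328 s
t = 15.3328 s / 0.001 = 15330 ms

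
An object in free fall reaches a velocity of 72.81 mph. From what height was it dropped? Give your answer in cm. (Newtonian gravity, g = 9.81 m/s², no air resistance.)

v = 72.81 mph × 0.44704 = 32.549 m/s
h = v² / (2g) = 32.549² / (2 × 9.81) = 53.9978 m
h = 53.9978 m / 0.01 = 5400 cm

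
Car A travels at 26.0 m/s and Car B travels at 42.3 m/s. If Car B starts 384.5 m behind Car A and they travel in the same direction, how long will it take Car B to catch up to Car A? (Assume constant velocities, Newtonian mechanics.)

Relative speed: v_rel = 42.3 - 26.0 = 16.3 m/s
Time to catch: t = d₀/v_rel = 384.5/16.3 = 23.59 s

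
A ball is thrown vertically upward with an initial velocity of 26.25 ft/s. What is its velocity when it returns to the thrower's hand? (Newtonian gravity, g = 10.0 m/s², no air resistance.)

By conservation of energy (no air resistance), the ball returns to the throw height with the same speed as launch, but directed downward.
|v_ground| = v₀ = 26.25 ft/s
v_ground = 26.25 ft/s (downward)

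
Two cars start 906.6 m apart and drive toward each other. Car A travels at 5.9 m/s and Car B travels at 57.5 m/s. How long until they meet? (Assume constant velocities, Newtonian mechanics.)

Combined speed: v_combined = 5.9 + 57.5 = 63.4 m/s
Time to meet: t = d/v_combined = 906.6/63.4 = 14.3 s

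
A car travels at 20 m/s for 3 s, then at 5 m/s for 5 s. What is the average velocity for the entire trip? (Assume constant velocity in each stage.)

d₁ = v₁t₁ = 20 × 3 = 60 m
d₂ = v₂t₂ = 5 × 5 = 25 m
d_total = 85 m, t_total = 8 s
v_avg = d_total/t_total = 85/8 = 10.62 m/s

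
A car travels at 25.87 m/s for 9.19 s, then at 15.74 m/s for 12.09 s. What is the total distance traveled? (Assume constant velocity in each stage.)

d₁ = v₁t₁ = 25.87 × 9.19 = 237.7453 m
d₂ = v₂t₂ = 15.74 × 12.09 = 190.2966 m
d_total = 237.7453 + 190.2966 = 428.04 m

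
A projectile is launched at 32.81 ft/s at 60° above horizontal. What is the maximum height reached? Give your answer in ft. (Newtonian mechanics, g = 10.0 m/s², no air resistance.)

v₀ = 32.81 ft/s × 0.3048 = 10.0005 m/s
H = v₀² × sin²(θ) / (2g) = 10.0005² × sin(60°)² / (2 × 10.0) = 100.01 × 0.75 / 20.0 = 3.75038 m
H = 3.75038 m / 0.3048 = 12.3 ft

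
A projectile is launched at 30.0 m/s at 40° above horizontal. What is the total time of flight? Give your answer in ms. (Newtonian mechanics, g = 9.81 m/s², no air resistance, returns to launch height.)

T = 2 × v₀ × sin(θ) / g = 2 × 30.0 × sin(40°) / 9.81 = 2 × 30.0 × 0.642788 / 9.81 = 3.93143 s
T = 3.93143 s / 0.001 = 3931 ms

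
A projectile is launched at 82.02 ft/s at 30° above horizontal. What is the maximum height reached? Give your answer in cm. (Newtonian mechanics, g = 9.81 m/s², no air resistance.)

v₀ = 82.02 ft/s × 0.3048 = 24.9997 m/s
H = v₀² × sin²(θ) / (2g) = 24.9997² × sin(30°)² / (2 × 9.81) = 624.985 × 0.25 / 19.62 = 7.96362 m
H = 7.96362 m / 0.01 = 796.4 cm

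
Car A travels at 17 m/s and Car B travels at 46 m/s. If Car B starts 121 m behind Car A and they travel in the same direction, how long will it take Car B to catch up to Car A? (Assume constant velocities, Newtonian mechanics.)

Relative speed: v_rel = 46 - 17 = 29 m/s
Time to catch: t = d₀/v_rel = 121/29 = 4.17 s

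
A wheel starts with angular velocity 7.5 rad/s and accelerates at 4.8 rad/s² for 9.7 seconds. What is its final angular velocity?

ω = ω₀ + αt = 7.5 + 4.8 × 9.7 = 54.06 rad/s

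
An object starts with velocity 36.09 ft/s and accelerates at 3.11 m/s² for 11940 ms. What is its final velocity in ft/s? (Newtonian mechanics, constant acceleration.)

v₀ = 36.09 ft/s × 0.3048 = 11.0002 m/s
t = 11940 ms × 0.001 = 11.94 s
v = v₀ + a × t = 11.0002 + 3.11 × 11.94 = 48.1336 m/s
v = 48.1336 m/s / 0.3048 = 157.9 ft/s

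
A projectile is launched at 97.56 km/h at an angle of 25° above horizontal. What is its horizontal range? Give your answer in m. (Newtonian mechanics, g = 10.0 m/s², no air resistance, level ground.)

v₀ = 97.56 km/h × 0.2777777777777778 = 27.1 m/s
R = v₀² × sin(2θ) / g = 27.1² × sin(2 × 25°) / 10.0 = 734.41 × 0.766044 / 10.0 = 56.26 m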